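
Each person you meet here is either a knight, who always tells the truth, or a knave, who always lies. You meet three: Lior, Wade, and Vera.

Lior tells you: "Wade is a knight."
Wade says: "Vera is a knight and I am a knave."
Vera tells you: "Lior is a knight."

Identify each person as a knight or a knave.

Consider Lior. Suppose Lior is a knight.
Then no assignment of the remaining roles makes every statement match its speaker's type — contradiction.
So Lior is a knave.
With that fixed, Vera's statement is false, so Vera is a knave.
With that fixed, Wade's statement is false, so Wade is a knave.

Lior: knave, Wade: knave, Vera: knave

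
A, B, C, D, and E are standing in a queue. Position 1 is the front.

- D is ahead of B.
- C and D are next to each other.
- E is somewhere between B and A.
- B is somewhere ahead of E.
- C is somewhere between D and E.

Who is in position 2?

C

With clues 1–2, B is ruled out for position 2.
With clues 1–3, A is ruled out for position 2.
With clues 1–4, E is ruled out for position 2.
With clues 1–5, D is ruled out for position 2.
So position 2 is C.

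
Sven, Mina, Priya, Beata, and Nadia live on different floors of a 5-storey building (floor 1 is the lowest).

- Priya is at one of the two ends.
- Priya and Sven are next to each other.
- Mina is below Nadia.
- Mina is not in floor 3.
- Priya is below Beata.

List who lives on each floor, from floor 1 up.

From clue 1: Priya is in {1,5}.
From clues 1–2: Sven is in {2,4}.
From clues 1–5: Priya → floor 1, Sven → floor 2, Beata → floor 3, Mina → floor 4, Nadia → floor 5.

Priya, Sven, Beata, Mina, Nadia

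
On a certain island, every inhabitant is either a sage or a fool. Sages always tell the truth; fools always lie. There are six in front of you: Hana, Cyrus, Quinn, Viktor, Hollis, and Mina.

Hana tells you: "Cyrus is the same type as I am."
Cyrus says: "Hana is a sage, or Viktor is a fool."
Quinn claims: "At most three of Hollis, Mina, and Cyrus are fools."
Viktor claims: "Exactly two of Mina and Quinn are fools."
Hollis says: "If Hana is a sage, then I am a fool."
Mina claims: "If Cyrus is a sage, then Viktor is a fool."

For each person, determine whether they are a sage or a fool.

Regardless of anyone's role, Quinn's statement is true, so Quinn is a sage.
With that fixed, Viktor's statement is false, so Viktor is a fool.
With that fixed, Mina's statement is true, so Mina is a sage.
With that fixed, Cyrus's statement is true, so Cyrus is a sage.
Consider Hana. Suppose Hana is a sage.
Then whichever role Hollis has, Hollis's statement has the wrong truth value — contradiction.
So Hana is a fool.
With that fixed, Hollis's statement is true, so Hollis is a sage.

Hana: fool, Cyrus: sage, Quinn: sage, Viktor: fool, Hollis: sage, Mina: sage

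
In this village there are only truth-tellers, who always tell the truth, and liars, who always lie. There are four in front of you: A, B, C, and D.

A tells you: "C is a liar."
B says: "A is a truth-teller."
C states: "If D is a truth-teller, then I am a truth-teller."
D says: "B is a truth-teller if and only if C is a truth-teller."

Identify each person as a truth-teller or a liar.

A: liar, B: liar, C: truth-teller, D: liar

Consider A. Suppose A is a truth-teller.
Then no assignment of the remaining roles makes every statement match its speaker's type — contradiction.
So A is a liar.
With that fixed, B's statement is false, so B is a liar.
Consider C. Suppose C is a liar.
Then A's statement comes out true, contradicting A being a liar.
So C is a truth-teller.
With that fixed, D's statement is false, so D is a liar.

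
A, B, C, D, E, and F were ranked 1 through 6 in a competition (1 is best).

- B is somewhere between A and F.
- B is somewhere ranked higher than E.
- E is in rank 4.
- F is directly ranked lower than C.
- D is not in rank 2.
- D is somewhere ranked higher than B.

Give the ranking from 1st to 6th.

From clue 1: B is in {2,3,4,5}.
From clues 1–2: B is in {2,3,4}.
From clues 1–3: E → rank 4.
From clues 1–4: B is in {2,3}.
From clues 1–6: D → rank 1, A → rank 2, B → rank 3, C → rank 5, F → rank 6.

D, A, B, E, C, F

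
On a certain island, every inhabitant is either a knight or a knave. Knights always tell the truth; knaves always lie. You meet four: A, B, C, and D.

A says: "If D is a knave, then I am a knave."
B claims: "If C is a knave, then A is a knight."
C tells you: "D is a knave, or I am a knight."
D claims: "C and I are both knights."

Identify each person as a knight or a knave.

A: knight, B: knight, C: knight, D: knight

Consider A. Suppose A is a knave.
Then A's own statement would have to be false, but it can't be — contradiction.
So A is a knight.
With that fixed, B's statement is true, so B is a knight.
Consider C. Suppose C is a knave.
Then no assignment of the remaining roles makes every statement match its speaker's type — contradiction.
So C is a knight.
Consider D. Suppose D is a knave.
Then A's statement comes out false, contradicting A being a knight.
So D is a knight.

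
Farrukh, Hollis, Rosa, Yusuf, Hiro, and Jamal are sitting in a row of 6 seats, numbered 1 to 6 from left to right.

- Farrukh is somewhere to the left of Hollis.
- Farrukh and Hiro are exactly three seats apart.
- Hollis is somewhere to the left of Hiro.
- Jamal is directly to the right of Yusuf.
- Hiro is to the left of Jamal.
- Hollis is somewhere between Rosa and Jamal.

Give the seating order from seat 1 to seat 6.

Farrukh, Rosa, Hollis, Hiro, Yusuf, Jamal

From clue 1: Farrukh is in {1,2,3,4,5}.
From clues 1–3: Farrukh is in {1,2,3}.
From clues 1–4: Farrukh is in {1,3}.
From clues 1–5: Farrukh → seat 1, Hiro → seat 4, Yusuf → seat 5, Jamal → seat 6.
From clues 1–6: Rosa → seat 2, Hollis → seat 3.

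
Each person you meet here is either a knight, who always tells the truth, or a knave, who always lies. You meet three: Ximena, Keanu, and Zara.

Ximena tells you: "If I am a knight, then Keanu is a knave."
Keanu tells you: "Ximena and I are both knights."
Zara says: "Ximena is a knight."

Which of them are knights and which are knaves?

Consider Ximena. Suppose Ximena is a knave.
Then Ximena's own statement would have to be false, but it can't be — contradiction.
So Ximena is a knight.
With that fixed, Zara's statement is true, so Zara is a knight.
Consider Keanu. Suppose Keanu is a knight.
Then Ximena's statement comes out false, contradicting Ximena being a knight.
So Keanu is a knave.

Ximena: knight, Keanu: knave, Zara: knight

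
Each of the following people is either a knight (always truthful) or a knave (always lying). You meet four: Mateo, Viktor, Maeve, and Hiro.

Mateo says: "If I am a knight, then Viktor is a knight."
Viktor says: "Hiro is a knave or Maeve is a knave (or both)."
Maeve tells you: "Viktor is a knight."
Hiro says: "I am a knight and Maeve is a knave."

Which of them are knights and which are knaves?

Consider Mateo. Suppose Mateo is a knave.
Then Mateo's own statement would have to be false, but it can't be — contradiction.
So Mateo is a knight.
Consider Viktor. Suppose Viktor is a knave.
Then Mateo's statement comes out false, contradicting Mateo being a knight.
So Viktor is a knight.
With that fixed, Maeve's statement is true, so Maeve is a knight.
With that fixed, Hiro's statement is false, so Hiro is a knave.

Mateo: knight, Viktor: knight, Maeve: knight, Hiro: knave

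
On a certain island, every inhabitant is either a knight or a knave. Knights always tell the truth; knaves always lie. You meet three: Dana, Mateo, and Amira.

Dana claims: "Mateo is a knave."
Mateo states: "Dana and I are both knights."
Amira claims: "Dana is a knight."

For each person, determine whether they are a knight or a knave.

Dana: knight, Mateo: knave, Amira: knight

Consider Dana. Suppose Dana is a knave.
Then no assignment of the remaining roles makes every statement match its speaker's type — contradiction.
So Dana is a knight.
With that fixed, Amira's statement is true, so Amira is a knight.
Consider Mateo. Suppose Mateo is a knight.
Then Dana's statement comes out false, contradicting Dana being a knight.
So Mateo is a knave.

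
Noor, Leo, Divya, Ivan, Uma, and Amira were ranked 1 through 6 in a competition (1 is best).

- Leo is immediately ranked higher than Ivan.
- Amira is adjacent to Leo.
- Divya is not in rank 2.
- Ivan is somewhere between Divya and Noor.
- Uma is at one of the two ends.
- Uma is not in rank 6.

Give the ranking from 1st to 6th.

From clue 1: Leo is in {1,2,3,4,5}.
From clues 1–2: Leo is in {2,3,4,5}.
From clues 1–4: Leo is in {3,4}.
From clues 1–6: Uma → rank 1, Noor → rank 2, Amira → rank 3, Leo → rank 4, Ivan → rank 5, Divya → rank 6.

Uma, Noor, Amira, Leo, Ivan, Divya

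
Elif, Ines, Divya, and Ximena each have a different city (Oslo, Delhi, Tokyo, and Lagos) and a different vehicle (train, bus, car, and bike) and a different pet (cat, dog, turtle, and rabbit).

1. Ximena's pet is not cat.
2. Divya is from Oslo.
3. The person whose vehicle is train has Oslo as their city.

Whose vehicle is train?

Divya

With clues 1–3, Elif, Ines, and Ximena are impossible for the one with vehicle train.
That leaves Divya.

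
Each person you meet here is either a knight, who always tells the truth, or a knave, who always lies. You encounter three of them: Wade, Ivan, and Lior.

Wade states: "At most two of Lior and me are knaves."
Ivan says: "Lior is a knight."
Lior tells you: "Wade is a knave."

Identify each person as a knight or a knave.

Wade: knight, Ivan: knave, Lior: knave

Regardless of anyone's role, Wade's statement is true, so Wade is a knight.
With that fixed, Lior's statement is false, so Lior is a knave.
With that fixed, Ivan's statement is false, so Ivan is a knave.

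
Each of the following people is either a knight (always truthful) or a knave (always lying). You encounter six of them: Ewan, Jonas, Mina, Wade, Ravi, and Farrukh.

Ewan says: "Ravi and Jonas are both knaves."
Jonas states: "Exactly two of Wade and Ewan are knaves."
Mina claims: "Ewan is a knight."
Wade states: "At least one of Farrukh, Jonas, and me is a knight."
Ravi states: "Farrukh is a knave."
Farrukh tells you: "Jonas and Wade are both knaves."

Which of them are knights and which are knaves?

Ewan: knave, Jonas: knave, Mina: knave, Wade: knight, Ravi: knight, Farrukh: knave

Consider Ewan. Suppose Ewan is a knight.
Then no assignment of the remaining roles makes every statement match its speaker's type — contradiction.
So Ewan is a knave.
With that fixed, Mina's statement is false, so Mina is a knave.
Consider Jonas. Suppose Jonas is a knight.
Then no assignment of the remaining roles makes every statement match its speaker's type — contradiction.
So Jonas is a knave.
Consider Wade. Suppose Wade is a knave.
Then Jonas's statement comes out true, contradicting Jonas being a knave.
So Wade is a knight.
With that fixed, Farrukh's statement is false, so Farrukh is a knave.
With that fixed, Ravi's statement is true, so Ravi is a knight.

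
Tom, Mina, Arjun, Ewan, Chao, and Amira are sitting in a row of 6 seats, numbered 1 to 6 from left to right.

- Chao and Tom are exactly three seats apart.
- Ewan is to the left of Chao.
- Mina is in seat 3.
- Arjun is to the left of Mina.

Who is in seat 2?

Tom

With clues 1–3, Amira, Arjun, and Mina are ruled out for seat 2.
With clues 1–4, Chao and Ewan are ruled out for seat 2.
So seat 2 is Tom.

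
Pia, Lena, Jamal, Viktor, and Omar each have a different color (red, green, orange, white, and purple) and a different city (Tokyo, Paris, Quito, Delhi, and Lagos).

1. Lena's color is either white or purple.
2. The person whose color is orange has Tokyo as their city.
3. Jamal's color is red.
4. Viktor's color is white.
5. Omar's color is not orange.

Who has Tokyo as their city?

Pia

With clues 1–2, Lena is impossible for the one with city Tokyo.
With clues 1–3, Jamal is impossible for the one with city Tokyo.
With clues 1–4, Viktor is impossible for the one with city Tokyo.
With clues 1–5, Omar is impossible for the one with city Tokyo.
That leaves Pia.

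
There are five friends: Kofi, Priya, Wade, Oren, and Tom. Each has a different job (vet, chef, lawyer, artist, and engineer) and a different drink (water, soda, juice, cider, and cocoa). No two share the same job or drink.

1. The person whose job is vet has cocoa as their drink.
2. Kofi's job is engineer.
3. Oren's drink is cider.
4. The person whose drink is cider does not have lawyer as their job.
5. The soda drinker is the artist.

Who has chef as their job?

Oren

With clues 1–2, Kofi is impossible for the one with job chef.
With clues 1–5, Priya, Tom, and Wade are impossible for the one with job chef.
That leaves Oren.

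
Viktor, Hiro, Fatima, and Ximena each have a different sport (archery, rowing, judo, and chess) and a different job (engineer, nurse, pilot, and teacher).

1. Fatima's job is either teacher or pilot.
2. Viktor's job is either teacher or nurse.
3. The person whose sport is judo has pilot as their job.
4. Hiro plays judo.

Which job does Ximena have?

With clues 1–4, nurse, pilot, and teacher are impossible for Ximena's job.
That leaves engineer.

engineer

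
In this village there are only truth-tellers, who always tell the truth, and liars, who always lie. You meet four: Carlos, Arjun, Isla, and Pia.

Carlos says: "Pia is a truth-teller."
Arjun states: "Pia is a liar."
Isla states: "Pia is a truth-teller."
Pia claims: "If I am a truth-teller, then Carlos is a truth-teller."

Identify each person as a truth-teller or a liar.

Carlos: truth-teller, Arjun: liar, Isla: truth-teller, Pia: truth-teller

Consider Carlos. Suppose Carlos is a liar.
Then whichever role Pia has, Pia's statement has the wrong truth value — contradiction.
So Carlos is a truth-teller.
With that fixed, Pia's statement is true, so Pia is a truth-teller.
With that fixed, Arjun's statement is false, so Arjun is a liar.
With that fixed, Isla's statement is true, so Isla is a truth-teller.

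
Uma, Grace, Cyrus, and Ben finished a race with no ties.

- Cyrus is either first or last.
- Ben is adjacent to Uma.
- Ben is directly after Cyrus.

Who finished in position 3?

Uma

With clue 1, Cyrus is ruled out for place 3.
With clues 1–3, Ben and Grace are ruled out for place 3.
So place 3 is Uma.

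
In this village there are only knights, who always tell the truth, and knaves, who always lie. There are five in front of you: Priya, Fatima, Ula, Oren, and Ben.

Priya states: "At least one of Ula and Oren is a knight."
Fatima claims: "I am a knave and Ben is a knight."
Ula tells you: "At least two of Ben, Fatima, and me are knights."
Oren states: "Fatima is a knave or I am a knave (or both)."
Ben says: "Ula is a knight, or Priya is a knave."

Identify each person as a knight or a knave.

Consider Priya. Suppose Priya is a knave.
Then no assignment of the remaining roles makes every statement match its speaker's type — contradiction.
So Priya is a knight.
Consider Fatima. Suppose Fatima is a knight.
Then Fatima's own statement would have to be true, but it can't be — contradiction.
So Fatima is a knave.
With that fixed, Oren's statement is true, so Oren is a knight.
Consider Ula. Suppose Ula is a knight.
Then no assignment of the remaining roles makes every statement match its speaker's type — contradiction.
So Ula is a knave.
With that fixed, Ben's statement is false, so Ben is a knave.

Priya: knight, Fatima: knave, Ula: knave, Oren: knight, Ben: knave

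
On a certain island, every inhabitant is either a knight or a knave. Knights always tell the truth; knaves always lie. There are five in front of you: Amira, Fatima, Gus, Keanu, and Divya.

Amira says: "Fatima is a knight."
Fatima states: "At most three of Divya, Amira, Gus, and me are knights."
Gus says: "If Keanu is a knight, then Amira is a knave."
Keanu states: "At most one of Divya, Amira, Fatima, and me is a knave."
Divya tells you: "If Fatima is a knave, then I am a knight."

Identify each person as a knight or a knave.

Amira: knight, Fatima: knight, Gus: knave, Keanu: knight, Divya: knight

Consider Amira. Suppose Amira is a knave.
Then no assignment of the remaining roles makes every statement match its speaker's type — contradiction.
So Amira is a knight.
Consider Fatima. Suppose Fatima is a knave.
Then Amira's statement comes out false, contradicting Amira being a knight.
So Fatima is a knight.
With that fixed, Divya's statement is true, so Divya is a knight.
With that fixed, Keanu's statement is true, so Keanu is a knight.
With that fixed, Gus's statement is false, so Gus is a knave.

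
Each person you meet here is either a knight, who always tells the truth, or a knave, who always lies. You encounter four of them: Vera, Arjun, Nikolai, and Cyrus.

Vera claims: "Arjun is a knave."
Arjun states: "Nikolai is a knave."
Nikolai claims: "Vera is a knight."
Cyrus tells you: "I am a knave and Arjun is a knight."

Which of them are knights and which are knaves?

Vera: knight, Arjun: knave, Nikolai: knight, Cyrus: knave

Consider Vera. Suppose Vera is a knave.
Then no assignment of the remaining roles makes every statement match its speaker's type — contradiction.
So Vera is a knight.
With that fixed, Nikolai's statement is true, so Nikolai is a knight.
With that fixed, Arjun's statement is false, so Arjun is a knave.
With that fixed, Cyrus's statement is false, so Cyrus is a knave.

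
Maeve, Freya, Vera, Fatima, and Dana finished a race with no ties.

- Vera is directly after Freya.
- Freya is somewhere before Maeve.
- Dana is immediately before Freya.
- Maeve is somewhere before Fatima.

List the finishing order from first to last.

From clue 1: Freya is in {1,2,3,4}.
From clues 1–2: Maeve is in {3,4,5}.
From clues 1–3: Maeve is in {4,5}.
From clues 1–4: Dana → place 1, Freya → place 2, Vera → place 3, Maeve → place 4, Fatima → place 5.

Dana, Freya, Vera, Maeve, Fatima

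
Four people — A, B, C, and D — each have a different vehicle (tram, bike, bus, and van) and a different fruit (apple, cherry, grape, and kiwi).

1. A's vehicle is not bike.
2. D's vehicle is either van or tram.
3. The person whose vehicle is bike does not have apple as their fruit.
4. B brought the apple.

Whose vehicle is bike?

C

Clue 1 rules out A for the one with vehicle bike.
With clues 1–2, D is impossible for the one with vehicle bike.
With clues 1–4, B is impossible for the one with vehicle bike.
That leaves C.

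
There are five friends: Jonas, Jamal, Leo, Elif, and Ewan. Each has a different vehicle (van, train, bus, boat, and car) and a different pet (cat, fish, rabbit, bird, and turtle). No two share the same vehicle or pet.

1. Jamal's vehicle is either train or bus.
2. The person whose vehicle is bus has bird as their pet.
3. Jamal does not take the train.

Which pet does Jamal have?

bird

With clues 1–3, cat, fish, rabbit, and turtle are impossible for Jamal's pet.
That leaves bird.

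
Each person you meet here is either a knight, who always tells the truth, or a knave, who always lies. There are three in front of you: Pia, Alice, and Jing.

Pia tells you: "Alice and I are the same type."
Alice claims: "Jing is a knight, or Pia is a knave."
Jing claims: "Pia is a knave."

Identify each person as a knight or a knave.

Consider Pia. Suppose Pia is a knight.
Then no assignment of the remaining roles makes every statement match its speaker's type — contradiction.
So Pia is a knave.
With that fixed, Alice's statement is true, so Alice is a knight.
With that fixed, Jing's statement is true, so Jing is a knight.

Pia: knave, Alice: knight, Jing: knight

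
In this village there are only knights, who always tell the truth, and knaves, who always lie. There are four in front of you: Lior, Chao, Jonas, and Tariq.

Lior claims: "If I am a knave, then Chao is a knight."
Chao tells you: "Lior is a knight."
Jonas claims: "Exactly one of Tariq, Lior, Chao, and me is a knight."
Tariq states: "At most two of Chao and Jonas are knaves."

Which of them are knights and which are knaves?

Lior: knight, Chao: knight, Jonas: knave, Tariq: knight

Regardless of anyone's role, Tariq's statement is true, so Tariq is a knight.
Consider Lior. Suppose Lior is a knave.
Then no assignment of the remaining roles makes every statement match its speaker's type — contradiction.
So Lior is a knight.
With that fixed, Chao's statement is true, so Chao is a knight.
With that fixed, Jonas's statement is false, so Jonas is a knave.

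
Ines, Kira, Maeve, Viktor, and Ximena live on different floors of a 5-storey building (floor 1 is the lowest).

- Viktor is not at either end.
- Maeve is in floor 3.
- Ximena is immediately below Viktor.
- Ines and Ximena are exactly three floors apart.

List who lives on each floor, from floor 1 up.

From clue 1: Viktor is in {2,3,4}.
From clues 1–2: Maeve → floor 3.
From clues 1–3: Ximena → floor 1, Viktor → floor 2.
From clues 1–4: Ines → floor 4, Kira → floor 5.

Ximena, Viktor, Maeve, Ines, Kira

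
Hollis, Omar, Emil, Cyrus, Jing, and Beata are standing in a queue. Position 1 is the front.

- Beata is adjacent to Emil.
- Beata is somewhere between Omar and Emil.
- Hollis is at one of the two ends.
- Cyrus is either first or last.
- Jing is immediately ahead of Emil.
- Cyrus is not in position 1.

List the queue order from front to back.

From clues 1–2: Beata is in {2,3,4,5}.
From clues 1–3: Hollis is in {1,6}.
From clues 1–5: Jing → position 2, Emil → position 3, Beata → position 4, Omar → position 5.
From clues 1–6: Hollis → position 1, Cyrus → position 6.

Hollis, Jing, Emil, Beata, Omar, Cyrus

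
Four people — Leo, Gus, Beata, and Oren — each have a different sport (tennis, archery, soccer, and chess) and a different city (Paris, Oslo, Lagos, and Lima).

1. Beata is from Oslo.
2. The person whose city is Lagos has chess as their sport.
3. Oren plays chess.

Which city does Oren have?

Lagos

Clue 1 rules out Oslo for Oren's city.
With clues 1–3, Lima and Paris are impossible for Oren's city.
That leaves Lagos.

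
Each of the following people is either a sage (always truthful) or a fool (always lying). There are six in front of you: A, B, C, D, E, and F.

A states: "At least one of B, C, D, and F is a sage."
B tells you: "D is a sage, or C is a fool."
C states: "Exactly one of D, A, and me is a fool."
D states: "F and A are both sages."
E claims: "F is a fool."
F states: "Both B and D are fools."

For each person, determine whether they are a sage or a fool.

A: sage, B: sage, C: fool, D: fool, E: sage, F: fool

Consider A. Suppose A is a fool.
Then no assignment of the remaining roles makes every statement match its speaker's type — contradiction.
So A is a sage.
Consider B. Suppose B is a fool.
Then no assignment of the remaining roles makes every statement match its speaker's type — contradiction.
So B is a sage.
With that fixed, F's statement is false, so F is a fool.
With that fixed, D's statement is false, so D is a fool.
With that fixed, E's statement is true, so E is a sage.
Consider C. Suppose C is a sage.
Then B's statement comes out false, contradicting B being a sage.
So C is a fool.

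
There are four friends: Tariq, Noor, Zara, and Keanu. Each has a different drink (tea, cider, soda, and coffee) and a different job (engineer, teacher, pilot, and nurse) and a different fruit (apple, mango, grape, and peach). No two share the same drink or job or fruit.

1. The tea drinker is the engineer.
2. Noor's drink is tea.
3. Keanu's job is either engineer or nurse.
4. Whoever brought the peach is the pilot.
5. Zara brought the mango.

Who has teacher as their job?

With clues 1–2, Noor is impossible for the one with job teacher.
With clues 1–3, Keanu is impossible for the one with job teacher.
With clues 1–5, Tariq is impossible for the one with job teacher.
That leaves Zara.

Zara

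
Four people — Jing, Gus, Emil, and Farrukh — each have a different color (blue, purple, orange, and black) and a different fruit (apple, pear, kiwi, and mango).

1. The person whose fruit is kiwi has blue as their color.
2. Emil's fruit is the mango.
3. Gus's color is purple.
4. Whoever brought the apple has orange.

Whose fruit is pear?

Gus

With clues 1–2, Emil is impossible for the one with fruit pear.
With clues 1–4, Farrukh and Jing are impossible for the one with fruit pear.
That leaves Gus.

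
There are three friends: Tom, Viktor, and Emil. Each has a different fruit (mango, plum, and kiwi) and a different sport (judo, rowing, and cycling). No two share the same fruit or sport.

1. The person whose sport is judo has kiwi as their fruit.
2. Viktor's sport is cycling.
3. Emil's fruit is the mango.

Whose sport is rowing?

Emil

With clues 1–2, Viktor is impossible for the one with sport rowing.
With clues 1–3, Tom is impossible for the one with sport rowing.
That leaves Emil.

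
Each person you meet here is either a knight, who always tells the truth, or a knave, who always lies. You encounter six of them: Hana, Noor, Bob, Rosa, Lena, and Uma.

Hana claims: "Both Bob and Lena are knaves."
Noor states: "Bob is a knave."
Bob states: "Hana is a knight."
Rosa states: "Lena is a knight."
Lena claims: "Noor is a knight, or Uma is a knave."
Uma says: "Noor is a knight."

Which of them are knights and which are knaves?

Hana: knave, Noor: knight, Bob: knave, Rosa: knight, Lena: knight, Uma: knight

Consider Hana. Suppose Hana is a knight.
Then no assignment of the remaining roles makes every statement match its speaker's type — contradiction.
So Hana is a knave.
With that fixed, Bob's statement is false, so Bob is a knave.
With that fixed, Noor's statement is true, so Noor is a knight.
With that fixed, Lena's statement is true, so Lena is a knight.
With that fixed, Uma's statement is true, so Uma is a knight.
With that fixed, Rosa's statement is true, so Rosa is a knight.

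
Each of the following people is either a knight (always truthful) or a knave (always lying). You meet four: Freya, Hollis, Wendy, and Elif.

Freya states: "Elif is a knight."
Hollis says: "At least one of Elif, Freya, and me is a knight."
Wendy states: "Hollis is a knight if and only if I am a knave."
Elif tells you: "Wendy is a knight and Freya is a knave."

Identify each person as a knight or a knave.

Freya: knave, Hollis: knave, Wendy: knave, Elif: knave

Consider Freya. Suppose Freya is a knight.
Then no assignment of the remaining roles makes every statement match its speaker's type — contradiction.
So Freya is a knave.
Consider Hollis. Suppose Hollis is a knight.
Then whichever role Wendy has, Wendy's statement has the wrong truth value — contradiction.
So Hollis is a knave.
Consider Wendy. Suppose Wendy is a knight.
Then no assignment of the remaining roles makes every statement match its speaker's type — contradiction.
So Wendy is a knave.
With that fixed, Elif's statement is false, so Elif is a knave.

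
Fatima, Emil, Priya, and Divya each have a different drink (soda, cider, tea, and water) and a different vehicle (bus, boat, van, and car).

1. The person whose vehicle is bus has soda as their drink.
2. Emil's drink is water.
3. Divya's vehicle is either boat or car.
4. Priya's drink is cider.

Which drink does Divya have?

tea

With clues 1–2, water is impossible for Divya's drink.
With clues 1–3, soda is impossible for Divya's drink.
With clues 1–4, cider is impossible for Divya's drink.
That leaves tea.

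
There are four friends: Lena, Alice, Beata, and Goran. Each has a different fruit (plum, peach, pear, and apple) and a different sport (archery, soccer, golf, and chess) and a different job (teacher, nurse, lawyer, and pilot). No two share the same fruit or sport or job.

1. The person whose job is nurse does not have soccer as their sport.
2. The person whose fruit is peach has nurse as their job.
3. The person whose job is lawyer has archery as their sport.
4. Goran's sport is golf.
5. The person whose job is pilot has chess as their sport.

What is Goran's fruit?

With clues 1–5, apple, pear, and plum are impossible for Goran's fruit.
That leaves peach.

peach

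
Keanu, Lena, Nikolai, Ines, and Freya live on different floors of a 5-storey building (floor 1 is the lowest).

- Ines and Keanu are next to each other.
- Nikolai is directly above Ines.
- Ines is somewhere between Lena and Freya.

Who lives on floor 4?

With clues 1–2, Keanu is ruled out for floor 4.
With clues 1–3, Freya, Ines, and Lena are ruled out for floor 4.
So floor 4 is Nikolai.

Nikolai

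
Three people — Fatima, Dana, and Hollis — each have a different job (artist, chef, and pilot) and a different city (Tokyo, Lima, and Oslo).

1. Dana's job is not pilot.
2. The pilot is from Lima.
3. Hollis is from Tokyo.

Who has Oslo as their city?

With clues 1–3, Fatima and Hollis are impossible for the one with city Oslo.
That leaves Dana.

Dana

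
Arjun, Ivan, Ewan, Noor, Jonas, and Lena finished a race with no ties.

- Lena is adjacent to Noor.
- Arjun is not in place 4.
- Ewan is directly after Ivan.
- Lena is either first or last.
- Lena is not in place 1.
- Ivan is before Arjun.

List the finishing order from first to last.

From clues 1–2: Arjun is in {1,2,3,5,6}.
From clues 1–4: Noor is in {2,5}.
From clues 1–5: Noor → place 5, Lena → place 6.
From clues 1–6: Ivan → place 1, Ewan → place 2, Arjun → place 3, Jonas → place 4.

Ivan, Ewan, Arjun, Jonas, Noor, Lena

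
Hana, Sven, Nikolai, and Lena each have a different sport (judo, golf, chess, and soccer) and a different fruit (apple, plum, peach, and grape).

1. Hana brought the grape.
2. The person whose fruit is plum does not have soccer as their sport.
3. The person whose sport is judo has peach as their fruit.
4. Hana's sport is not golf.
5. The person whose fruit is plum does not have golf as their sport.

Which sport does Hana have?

soccer

With clues 1–3, judo is impossible for Hana's sport.
With clues 1–4, golf is impossible for Hana's sport.
With clues 1–5, chess is impossible for Hana's sport.
That leaves soccer.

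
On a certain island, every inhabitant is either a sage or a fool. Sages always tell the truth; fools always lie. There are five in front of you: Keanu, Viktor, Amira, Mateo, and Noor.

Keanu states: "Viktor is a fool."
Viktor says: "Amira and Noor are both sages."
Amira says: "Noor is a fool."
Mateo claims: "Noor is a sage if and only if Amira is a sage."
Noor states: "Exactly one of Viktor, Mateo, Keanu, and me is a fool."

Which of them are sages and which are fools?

Keanu: sage, Viktor: fool, Amira: sage, Mateo: fool, Noor: fool

Consider Keanu. Suppose Keanu is a fool.
Then no assignment of the remaining roles makes every statement match its speaker's type — contradiction.
So Keanu is a sage.
Consider Viktor. Suppose Viktor is a sage.
Then Keanu's statement comes out false, contradicting Keanu being a sage.
So Viktor is a fool.
Consider Amira. Suppose Amira is a fool.
Then no assignment of the remaining roles makes every statement match its speaker's type — contradiction.
So Amira is a sage.
Consider Mateo. Suppose Mateo is a sage.
Then no assignment of the remaining roles makes every statement match its speaker's type — contradiction.
So Mateo is a fool.
With that fixed, Noor's statement is false, so Noor is a fool.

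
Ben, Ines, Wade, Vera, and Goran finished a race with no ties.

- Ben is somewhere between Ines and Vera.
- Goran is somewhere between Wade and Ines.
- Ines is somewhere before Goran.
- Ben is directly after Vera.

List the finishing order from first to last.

From clue 1: Ben is in {2,3,4}.
From clues 1–3: Ines is in {1,3}.
From clues 1–4: Vera → place 1, Ben → place 2, Ines → place 3, Goran → place 4, Wade → place 5.

Vera, Ben, Ines, Goran, Wade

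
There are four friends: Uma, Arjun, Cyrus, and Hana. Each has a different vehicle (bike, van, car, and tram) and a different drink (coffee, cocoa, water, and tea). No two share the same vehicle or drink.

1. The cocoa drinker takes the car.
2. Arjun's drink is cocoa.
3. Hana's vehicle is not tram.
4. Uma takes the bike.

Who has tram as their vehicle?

With clues 1–2, Arjun is impossible for the one with vehicle tram.
With clues 1–3, Hana is impossible for the one with vehicle tram.
With clues 1–4, Uma is impossible for the one with vehicle tram.
That leaves Cyrus.

Cyrus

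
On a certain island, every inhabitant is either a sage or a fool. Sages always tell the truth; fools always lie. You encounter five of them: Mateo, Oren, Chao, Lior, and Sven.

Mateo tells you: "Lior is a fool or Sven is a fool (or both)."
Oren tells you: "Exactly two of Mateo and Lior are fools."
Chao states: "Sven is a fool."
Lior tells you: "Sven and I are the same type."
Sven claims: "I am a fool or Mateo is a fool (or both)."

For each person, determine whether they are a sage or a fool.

Mateo: fool, Oren: fool, Chao: fool, Lior: sage, Sven: sage

Consider Mateo. Suppose Mateo is a sage.
Then whichever role Sven has, Sven's statement has the wrong truth value — contradiction.
So Mateo is a fool.
With that fixed, Sven's statement is true, so Sven is a sage.
With that fixed, Chao's statement is false, so Chao is a fool.
Consider Oren. Suppose Oren is a sage.
Then no assignment of the remaining roles makes every statement match its speaker's type — contradiction.
So Oren is a fool.
Consider Lior. Suppose Lior is a fool.
Then Mateo's statement comes out true, contradicting Mateo being a fool.
So Lior is a sage.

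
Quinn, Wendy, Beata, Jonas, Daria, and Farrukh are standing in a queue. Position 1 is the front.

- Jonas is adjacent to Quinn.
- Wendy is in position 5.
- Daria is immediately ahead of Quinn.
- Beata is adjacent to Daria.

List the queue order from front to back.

Beata, Daria, Quinn, Jonas, Wendy, Farrukh

From clues 1–2: Wendy → position 5.
From clues 1–3: Quinn is in {2,3}.
From clues 1–4: Beata → position 1, Daria → position 2, Quinn → position 3, Jonas → position 4, Farrukh → position 6.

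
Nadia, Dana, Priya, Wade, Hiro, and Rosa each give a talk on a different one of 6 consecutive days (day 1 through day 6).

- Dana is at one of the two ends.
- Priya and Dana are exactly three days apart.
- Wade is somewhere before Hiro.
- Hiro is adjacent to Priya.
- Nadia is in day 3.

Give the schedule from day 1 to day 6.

Dana, Wade, Nadia, Priya, Hiro, Rosa

From clue 1: Dana is in {1,6}.
From clues 1–5: Dana → day 1, Wade → day 2, Nadia → day 3, Priya → day 4, Hiro → day 5, Rosa → day 6.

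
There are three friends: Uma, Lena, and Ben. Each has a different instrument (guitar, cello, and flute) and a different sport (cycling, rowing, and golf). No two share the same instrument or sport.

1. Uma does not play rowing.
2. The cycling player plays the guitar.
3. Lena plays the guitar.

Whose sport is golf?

Uma

With clues 1–3, Ben and Lena are impossible for the one with sport golf.
That leaves Uma.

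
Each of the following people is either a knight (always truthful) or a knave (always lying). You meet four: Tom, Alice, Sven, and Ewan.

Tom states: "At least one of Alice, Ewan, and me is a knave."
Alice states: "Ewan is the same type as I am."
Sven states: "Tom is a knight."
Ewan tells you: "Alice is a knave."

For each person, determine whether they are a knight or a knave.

Consider Tom. Suppose Tom is a knave.
Then Tom's own statement would have to be false, but it can't be — contradiction.
So Tom is a knight.
With that fixed, Sven's statement is true, so Sven is a knight.
Consider Alice. Suppose Alice is a knight.
Then no assignment of the remaining roles makes every statement match its speaker's type — contradiction.
So Alice is a knave.
With that fixed, Ewan's statement is true, so Ewan is a knight.

Tom: knight, Alice: knave, Sven: knight, Ewan: knight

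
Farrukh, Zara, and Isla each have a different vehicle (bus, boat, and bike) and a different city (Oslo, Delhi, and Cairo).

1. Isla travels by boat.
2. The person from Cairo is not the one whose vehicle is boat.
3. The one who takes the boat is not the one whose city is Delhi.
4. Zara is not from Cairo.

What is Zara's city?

Delhi

With clues 1–3, Oslo is impossible for Zara's city.
With clues 1–4, Cairo is impossible for Zara's city.
That leaves Delhi.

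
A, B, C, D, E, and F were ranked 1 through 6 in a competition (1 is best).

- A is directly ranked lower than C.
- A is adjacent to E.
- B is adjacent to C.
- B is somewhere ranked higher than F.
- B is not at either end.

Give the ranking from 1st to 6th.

From clue 1: A is in {2,3,4,5,6}.
From clues 1–2: A is in {2,3,4,5}.
From clues 1–3: A is in {3,4,5}.
From clues 1–4: A is in {3,4}.
From clues 1–5: D → rank 1, B → rank 2, C → rank 3, A → rank 4, E → rank 5, F → rank 6.

D, B, C, A, E, F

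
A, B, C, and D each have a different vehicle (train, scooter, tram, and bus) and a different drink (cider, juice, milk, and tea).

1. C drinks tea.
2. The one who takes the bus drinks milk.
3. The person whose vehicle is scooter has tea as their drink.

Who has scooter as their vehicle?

C

With clues 1–3, A, B, and D are impossible for the one with vehicle scooter.
That leaves C.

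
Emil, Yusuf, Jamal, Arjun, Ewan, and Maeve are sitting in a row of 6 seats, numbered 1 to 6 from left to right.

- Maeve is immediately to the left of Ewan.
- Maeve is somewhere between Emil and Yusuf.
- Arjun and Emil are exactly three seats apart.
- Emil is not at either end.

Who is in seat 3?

Maeve

With clues 1–3, Emil, Jamal, and Yusuf are ruled out for seat 3.
With clues 1–4, Arjun and Ewan are ruled out for seat 3.
So seat 3 is Maeve.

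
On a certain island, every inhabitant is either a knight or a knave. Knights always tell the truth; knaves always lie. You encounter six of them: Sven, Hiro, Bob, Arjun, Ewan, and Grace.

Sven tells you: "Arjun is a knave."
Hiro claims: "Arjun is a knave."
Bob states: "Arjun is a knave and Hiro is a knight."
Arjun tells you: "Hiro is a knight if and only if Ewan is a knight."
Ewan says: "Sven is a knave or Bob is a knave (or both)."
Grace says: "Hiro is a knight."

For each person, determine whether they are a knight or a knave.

Sven: knight, Hiro: knight, Bob: knight, Arjun: knave, Ewan: knave, Grace: knight

Consider Sven. Suppose Sven is a knave.
Then no assignment of the remaining roles makes every statement match its speaker's type — contradiction.
So Sven is a knight.
Consider Hiro. Suppose Hiro is a knave.
Then no assignment of the remaining roles makes every statement match its speaker's type — contradiction.
So Hiro is a knight.
With that fixed, Grace's statement is true, so Grace is a knight.
Consider Bob. Suppose Bob is a knave.
Then no assignment of the remaining roles makes every statement match its speaker's type — contradiction.
So Bob is a knight.
With that fixed, Ewan's statement is false, so Ewan is a knave.
With that fixed, Arjun's statement is false, so Arjun is a knave.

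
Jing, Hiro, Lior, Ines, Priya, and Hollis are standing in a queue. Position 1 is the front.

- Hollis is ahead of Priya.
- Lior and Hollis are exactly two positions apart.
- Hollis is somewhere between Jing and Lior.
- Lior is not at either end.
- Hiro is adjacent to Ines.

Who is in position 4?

With clues 1–4, Jing is ruled out for position 4.
With clues 1–5, Hiro, Hollis, Ines, and Priya are ruled out for position 4.
So position 4 is Lior.

Lior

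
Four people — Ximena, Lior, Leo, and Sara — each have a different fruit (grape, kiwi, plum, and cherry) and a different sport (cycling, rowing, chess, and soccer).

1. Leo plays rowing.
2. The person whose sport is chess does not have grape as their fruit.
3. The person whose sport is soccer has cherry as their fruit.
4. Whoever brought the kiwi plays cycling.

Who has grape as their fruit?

With clues 1–4, Lior, Sara, and Ximena are impossible for the one with fruit grape.
That leaves Leo.

Leo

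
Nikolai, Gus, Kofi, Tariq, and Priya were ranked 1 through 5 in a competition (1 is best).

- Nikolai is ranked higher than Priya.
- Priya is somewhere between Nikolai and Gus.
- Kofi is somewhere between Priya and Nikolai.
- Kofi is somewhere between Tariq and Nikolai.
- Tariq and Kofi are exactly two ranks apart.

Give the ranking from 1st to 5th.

From clue 1: Nikolai is in {1,2,3,4}.
From clues 1–2: Nikolai is in {1,2,3}.
From clues 1–3: Nikolai is in {1,2}.
From clues 1–4: Nikolai → rank 1, Kofi → rank 2.
From clues 1–5: Priya → rank 3, Tariq → rank 4, Gus → rank 5.

Nikolai, Kofi, Priya, Tariq, Gus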